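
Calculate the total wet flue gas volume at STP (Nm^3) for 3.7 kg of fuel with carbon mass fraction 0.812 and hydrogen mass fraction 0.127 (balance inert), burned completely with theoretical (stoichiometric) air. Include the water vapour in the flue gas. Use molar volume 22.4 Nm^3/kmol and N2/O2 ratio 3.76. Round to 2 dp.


Per kg fuel: CO2 = (C/12 kmol)*22.4 = (0.812/12)*22.4 = 1.51573 Nm^3
Per kg fuel: H2O = (H/2 kmol)*22.4 = (0.127/2)*22.4 = 1.42240 Nm^3
O2 needed per kg fuel = C/12 + H/4 = 0.812/12 + 0.127/4 = 0.09941667 kmol
Per kg fuel: N2 = O2*3.76*22.4 = 0.09941667*3.76*22.4 = 8.37327 Nm^3
Total per kg = 1.51573 + 1.42240 + 8.37327 = 11.31140 Nm^3
Total = 11.31140 * 3.7 = 41.85 Nm^3


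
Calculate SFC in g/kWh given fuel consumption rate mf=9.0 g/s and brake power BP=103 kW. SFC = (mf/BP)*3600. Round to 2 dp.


SFC = (mf / BP) * 3600
Rate = 9.0 / 103 = 0.087379 g/(s*kW)
SFC = 0.087379 * 3600 = 314.56 g/kWh


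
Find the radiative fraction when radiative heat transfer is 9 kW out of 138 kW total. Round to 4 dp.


f_rad = Q_rad / Q_total
f_rad = 9 / 138 = 0.0652


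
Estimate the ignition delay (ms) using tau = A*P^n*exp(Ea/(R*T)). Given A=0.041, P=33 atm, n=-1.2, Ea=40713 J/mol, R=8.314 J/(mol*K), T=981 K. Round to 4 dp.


tau = A * P^n * exp(Ea/(R*T))
P^n = 33^(-1.2) = 0.01505855
Ea/(R*T) = 40713/(8.314*981) = 4.991764
exp(Ea/(R*T)) = 147.195904
tau = 0.041 * 0.01505855 * 147.195904 = 0.0909 ms


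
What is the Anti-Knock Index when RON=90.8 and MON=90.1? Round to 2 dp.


AKI = (RON + MON) / 2
AKI = (90.8 + 90.1) / 2
AKI = 180.9 / 2 = 90.45


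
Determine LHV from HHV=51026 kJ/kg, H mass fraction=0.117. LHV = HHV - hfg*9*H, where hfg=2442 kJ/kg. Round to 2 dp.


LHV = HHV - hfg * 9 * H
Water correction = 2442 * 9 * 0.117 = 2571.426 kJ/kg
LHV = 51026 - 2571.426 = 48454.57 kJ/kg


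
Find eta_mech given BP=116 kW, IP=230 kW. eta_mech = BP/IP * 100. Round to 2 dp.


eta_mech = (BP / IP) * 100
Ratio = 116 / 230 = 0.5043
eta_mech = 0.5043 * 100 = 50.43%


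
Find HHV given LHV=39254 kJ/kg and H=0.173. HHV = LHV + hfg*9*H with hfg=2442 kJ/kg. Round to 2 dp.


HHV = LHV + hfg * 9 * H
Water addition = 2442 * 9 * 0.173 = 3802.194 kJ/kg
HHV = 39254 + 3802.194 = 43056.19 kJ/kg


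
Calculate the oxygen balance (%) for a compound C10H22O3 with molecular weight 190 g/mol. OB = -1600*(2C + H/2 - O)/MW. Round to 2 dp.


OB = -1600 * (2C + H/2 - O) / MW
Inner = 2*10 + 22/2 - 3 = 28.00
OB = -1600 * 28.00 / 190 = -235.79%


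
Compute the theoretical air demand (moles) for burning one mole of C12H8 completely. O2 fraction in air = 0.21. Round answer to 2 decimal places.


Balanced combustion: C12H8 + 14 O2 -> 12 CO2 + 4 H2O
O2 needed = C + H/4 = 12 + 8/4 = 14.00 moles
Air moles = O2 / 0.21 = 14.00 / 0.21 = 66.67 moles air


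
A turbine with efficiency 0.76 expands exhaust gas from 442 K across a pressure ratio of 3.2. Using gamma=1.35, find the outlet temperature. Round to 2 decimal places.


T_out = T_in * (1 - eta * (1 - PR^(-(gamma-1)/gamma)))
Exponent = -(1.35-1)/1.35 = -0.25925926
PR^exp = 3.2^(-0.25925926) = 0.73966521
Factor = 1 - 0.76*(1 - 0.73966521) = 0.80214556
T_out = 442 * 0.80214556 = 354.55 K


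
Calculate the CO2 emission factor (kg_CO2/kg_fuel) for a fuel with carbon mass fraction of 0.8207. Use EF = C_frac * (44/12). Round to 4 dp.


EF = C_frac * (M_CO2 / M_C)
EF = 0.8207 * (44/12)
EF = 0.8207 * 3.666667 = 3.0092 kg_CO2/kg_fuel


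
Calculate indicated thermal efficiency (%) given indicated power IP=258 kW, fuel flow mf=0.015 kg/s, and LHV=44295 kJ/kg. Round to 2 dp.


eta_ith = (IP / (mf * LHV)) * 100
Denominator = 0.015 * 44295 = 664.4250 kW
eta_ith = (258 / 664.4250) * 100 = 38.83%


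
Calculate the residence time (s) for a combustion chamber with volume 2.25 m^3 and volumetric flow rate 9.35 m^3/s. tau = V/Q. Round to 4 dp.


tau = V / Q_flow
tau = 2.25 / 9.35 = 0.2406 s


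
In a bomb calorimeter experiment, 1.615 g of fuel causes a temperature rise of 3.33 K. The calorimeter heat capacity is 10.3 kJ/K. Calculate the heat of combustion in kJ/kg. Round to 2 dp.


Hc = C_cal * delta_T / m_fuel
Q_released = 10.3 * 3.33 = 34.2990 kJ
m_fuel = 1.615 g = 1.615/1000 kg = 0.001615 kg
Hc = 34.2990 / 0.001615 = 21237.77 kJ/kg


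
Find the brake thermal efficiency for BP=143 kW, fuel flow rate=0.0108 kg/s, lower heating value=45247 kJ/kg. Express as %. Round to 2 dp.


eta_BTE = (BP / (mf * LHV)) * 100
Denominator = 0.0108 * 45247 = 488.6676 kW
eta_BTE = (143 / 488.6676) * 100 = 29.26%


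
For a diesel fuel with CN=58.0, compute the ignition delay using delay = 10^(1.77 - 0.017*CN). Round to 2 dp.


delay = 10^(1.77 - 0.017*CN)
Exponent = 1.77 - 0.017*58.0 = 0.7840
delay = 10^0.7840 = 6.08 ms


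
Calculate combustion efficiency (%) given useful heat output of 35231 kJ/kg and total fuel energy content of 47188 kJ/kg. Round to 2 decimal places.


Efficiency = (Q_useful / Q_fuel) * 100
Efficiency = (35231 / 47188) * 100
Efficiency = 0.7466 * 100 = 74.66%


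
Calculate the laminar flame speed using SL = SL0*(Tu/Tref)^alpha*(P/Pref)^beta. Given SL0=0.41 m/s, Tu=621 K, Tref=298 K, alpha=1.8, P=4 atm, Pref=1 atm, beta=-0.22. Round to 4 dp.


SL = SL0 * (Tu/Tref)^alpha * (P/Pref)^beta
T ratio = 621/298 = 2.08389262
(T ratio)^alpha = 2.08389262^1.8 = 3.749519
(P/Pref)^beta = 4^(-0.22) = 0.737135
SL = 0.41 * 3.749519 * 0.737135 = 1.1332 m/s


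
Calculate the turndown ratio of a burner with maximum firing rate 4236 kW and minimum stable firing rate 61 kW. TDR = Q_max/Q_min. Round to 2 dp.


TDR = Q_max / Q_min
TDR = 4236 / 61 = 69.44


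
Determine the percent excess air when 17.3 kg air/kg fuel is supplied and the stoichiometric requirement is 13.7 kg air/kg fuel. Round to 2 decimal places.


Excess air = actual - stoichiometric = 17.3 - 13.7 = 3.60 kg/kg fuel
Excess air % = (excess / stoich) * 100 = (3.60 / 13.7) * 100 = 26.28%


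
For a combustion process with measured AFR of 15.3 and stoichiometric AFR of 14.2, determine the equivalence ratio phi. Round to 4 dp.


phi = AFR_stoich / AFR_actual
phi = 14.2 / 15.3 = 0.9281


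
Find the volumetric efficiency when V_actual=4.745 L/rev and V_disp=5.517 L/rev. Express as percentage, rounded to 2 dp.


eta_v = (V_actual / V_disp) * 100
Ratio = 4.745 / 5.517 = 0.8601
eta_v = 0.8601 * 100 = 86.01%


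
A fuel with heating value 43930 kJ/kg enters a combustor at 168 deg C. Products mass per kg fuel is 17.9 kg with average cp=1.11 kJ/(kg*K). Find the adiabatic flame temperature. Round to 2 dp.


T_ad = T_in + Hc / (m_p * cp)
Denominator = 17.9 * 1.11 = 19.8690
Temperature rise = 43930 / 19.8690 = 2210.98 K
T_ad = 168 + 2210.98 = 2378.98 deg C


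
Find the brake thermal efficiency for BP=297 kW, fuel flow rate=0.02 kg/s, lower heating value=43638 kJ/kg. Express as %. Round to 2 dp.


eta_BTE = (BP / (mf * LHV)) * 100
Denominator = 0.02 * 43638 = 872.7600 kW
eta_BTE = (297 / 872.7600) * 100 = 34.03%


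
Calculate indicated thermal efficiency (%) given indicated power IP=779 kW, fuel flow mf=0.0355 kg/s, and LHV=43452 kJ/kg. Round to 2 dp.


eta_ith = (IP / (mf * LHV)) * 100
Denominator = 0.0355 * 43452 = 1542.5460 kW
eta_ith = (779 / 1542.5460) * 100 = 50.50%


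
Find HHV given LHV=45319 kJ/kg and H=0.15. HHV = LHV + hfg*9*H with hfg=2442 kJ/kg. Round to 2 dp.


HHV = LHV + hfg * 9 * H
Water addition = 2442 * 9 * 0.15 = 3296.700 kJ/kg
HHV = 45319 + 3296.700 = 48615.70 kJ/kg


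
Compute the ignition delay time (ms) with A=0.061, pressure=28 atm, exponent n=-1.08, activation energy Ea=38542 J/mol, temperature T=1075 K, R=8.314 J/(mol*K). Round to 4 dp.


tau = A * P^n * exp(Ea/(R*T))
P^n = 28^(-1.08) = 0.02735705
Ea/(R*T) = 38542/(8.314*1075) = 4.312367
exp(Ea/(R*T)) = 74.616934
tau = 0.061 * 0.02735705 * 74.616934 = 0.1245 ms


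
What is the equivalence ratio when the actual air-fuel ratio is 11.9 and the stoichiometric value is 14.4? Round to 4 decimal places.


phi = AFR_stoich / AFR_actual
phi = 14.4 / 11.9 = 1.2101


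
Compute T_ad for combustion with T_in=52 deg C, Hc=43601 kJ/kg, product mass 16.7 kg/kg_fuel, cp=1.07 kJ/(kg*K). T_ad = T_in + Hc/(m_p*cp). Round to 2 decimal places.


T_ad = T_in + Hc / (m_p * cp)
Denominator = 16.7 * 1.07 = 17.8690
Temperature rise = 43601 / 17.8690 = 2440.04 K
T_ad = 52 + 2440.04 = 2492.04 deg C


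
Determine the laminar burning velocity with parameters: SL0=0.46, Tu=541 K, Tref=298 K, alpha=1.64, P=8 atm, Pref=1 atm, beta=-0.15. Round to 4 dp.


SL = SL0 * (Tu/Tref)^alpha * (P/Pref)^beta
T ratio = 541/298 = 1.81543624
(T ratio)^alpha = 1.81543624^1.64 = 2.659064
(P/Pref)^beta = 8^(-0.15) = 0.732043
SL = 0.46 * 2.659064 * 0.732043 = 0.8954 m/s


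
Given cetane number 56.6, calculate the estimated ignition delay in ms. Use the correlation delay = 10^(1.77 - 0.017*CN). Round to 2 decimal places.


delay = 10^(1.77 - 0.017*CN)
Exponent = 1.77 - 0.017*56.6 = 0.8078
delay = 10^0.8078 = 6.42 ms


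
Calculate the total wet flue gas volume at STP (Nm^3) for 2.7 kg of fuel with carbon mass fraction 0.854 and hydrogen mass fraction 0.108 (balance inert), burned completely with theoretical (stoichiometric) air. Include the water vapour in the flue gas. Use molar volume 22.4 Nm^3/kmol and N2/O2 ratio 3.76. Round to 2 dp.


Per kg fuel: CO2 = (C/12 kmol)*22.4 = (0.854/12)*22.4 = 1.59413 Nm^3
Per kg fuel: H2O = (H/2 kmol)*22.4 = (0.108/2)*22.4 = 1.20960 Nm^3
O2 needed per kg fuel = C/12 + H/4 = 0.854/12 + 0.108/4 = 0.09816667 kmol
Per kg fuel: N2 = O2*3.76*22.4 = 0.09816667*3.76*22.4 = 8.26799 Nm^3
Total per kg = 1.59413 + 1.20960 + 8.26799 = 11.07172 Nm^3
Total = 11.07172 * 2.7 = 29.89 Nm^3


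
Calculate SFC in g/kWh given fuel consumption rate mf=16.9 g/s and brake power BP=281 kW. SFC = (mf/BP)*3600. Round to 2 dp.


SFC = (mf / BP) * 3600
Rate = 16.9 / 281 = 0.060142 g/(s*kW)
SFC = 0.060142 * 3600 = 216.51 g/kWh


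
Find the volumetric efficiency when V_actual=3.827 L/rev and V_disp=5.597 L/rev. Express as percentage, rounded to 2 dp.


eta_v = (V_actual / V_disp) * 100
Ratio = 3.827 / 5.597 = 0.6838
eta_v = 0.6838 * 100 = 68.38%


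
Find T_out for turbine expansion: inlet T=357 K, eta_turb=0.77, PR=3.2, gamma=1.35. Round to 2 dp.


T_out = T_in * (1 - eta * (1 - PR^(-(gamma-1)/gamma)))
Exponent = -(1.35-1)/1.35 = -0.25925926
PR^exp = 3.2^(-0.25925926) = 0.73966521
Factor = 1 - 0.77*(1 - 0.73966521) = 0.79954221
T_out = 357 * 0.79954221 = 285.44 K


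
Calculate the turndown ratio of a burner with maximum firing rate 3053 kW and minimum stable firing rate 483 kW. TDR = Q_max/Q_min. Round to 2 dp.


TDR = Q_max / Q_min
TDR = 3053 / 483 = 6.32


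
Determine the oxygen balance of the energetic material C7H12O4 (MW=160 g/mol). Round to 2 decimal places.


OB = -1600 * (2C + H/2 - O) / MW
Inner = 2*7 + 12/2 - 4 = 16.00
OB = -1600 * 16.00 / 160 = -160.00%


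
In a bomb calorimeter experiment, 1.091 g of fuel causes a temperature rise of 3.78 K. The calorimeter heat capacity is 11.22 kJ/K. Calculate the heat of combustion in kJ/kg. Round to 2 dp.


Hc = C_cal * delta_T / m_fuel
Q_released = 11.22 * 3.78 = 42.4116 kJ
m_fuel = 1.091 g = 1.091/1000 kg = 0.001091 kg
Hc = 42.4116 / 0.001091 = 38874.06 kJ/kg


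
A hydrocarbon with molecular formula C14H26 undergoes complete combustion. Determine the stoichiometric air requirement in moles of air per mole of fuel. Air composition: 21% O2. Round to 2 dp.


Balanced combustion: C14H26 + 20.5 O2 -> 14 CO2 + 13 H2O
O2 needed = C + H/4 = 14 + 26/4 = 20.50 moles
Air moles = O2 / 0.21 = 20.50 / 0.21 = 97.62 moles air


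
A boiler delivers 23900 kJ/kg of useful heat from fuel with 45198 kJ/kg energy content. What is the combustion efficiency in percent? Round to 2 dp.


Efficiency = (Q_useful / Q_fuel) * 100
Efficiency = (23900 / 45198) * 100
Efficiency = 0.5288 * 100 = 52.88%


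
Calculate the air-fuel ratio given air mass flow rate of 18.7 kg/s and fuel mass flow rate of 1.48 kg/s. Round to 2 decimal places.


AFR = m_air / m_fuel
AFR = 18.7 / 1.48 = 12.64


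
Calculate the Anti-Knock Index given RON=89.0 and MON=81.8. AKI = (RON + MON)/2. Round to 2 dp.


AKI = (RON + MON) / 2
AKI = (89.0 + 81.8) / 2
AKI = 170.8 / 2 = 85.40


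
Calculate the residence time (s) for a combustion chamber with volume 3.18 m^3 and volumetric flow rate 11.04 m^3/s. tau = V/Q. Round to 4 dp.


tau = V / Q_flow
tau = 3.18 / 11.04 = 0.2880 s


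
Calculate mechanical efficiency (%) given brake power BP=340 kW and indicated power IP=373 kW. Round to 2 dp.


eta_mech = (BP / IP) * 100
Ratio = 340 / 373 = 0.9115
eta_mech = 0.9115 * 100 = 91.15%


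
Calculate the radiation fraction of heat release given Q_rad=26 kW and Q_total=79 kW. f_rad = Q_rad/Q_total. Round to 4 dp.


f_rad = Q_rad / Q_total
f_rad = 26 / 79 = 0.3291


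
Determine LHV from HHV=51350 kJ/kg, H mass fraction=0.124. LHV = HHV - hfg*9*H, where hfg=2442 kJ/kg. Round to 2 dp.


LHV = HHV - hfg * 9 * H
Water correction = 2442 * 9 * 0.124 = 2725.272 kJ/kg
LHV = 51350 - 2725.272 = 48624.73 kJ/kg


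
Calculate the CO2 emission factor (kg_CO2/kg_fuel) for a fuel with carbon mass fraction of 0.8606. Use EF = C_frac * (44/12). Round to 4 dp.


EF = C_frac * (M_CO2 / M_C)
EF = 0.8606 * (44/12)
EF = 0.8606 * 3.666667 = 3.1555 kg_CO2/kg_fuel


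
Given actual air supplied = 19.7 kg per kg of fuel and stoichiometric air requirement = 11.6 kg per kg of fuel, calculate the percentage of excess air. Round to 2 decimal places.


Excess air = actual - stoichiometric = 19.7 - 11.6 = 8.10 kg/kg fuel
Excess air % = (excess / stoich) * 100 = (8.10 / 11.6) * 100 = 69.83%


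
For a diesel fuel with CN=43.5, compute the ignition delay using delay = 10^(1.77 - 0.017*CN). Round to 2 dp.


delay = 10^(1.77 - 0.017*CN)
Exponent = 1.77 - 0.017*43.5 = 1.0305
delay = 10^1.0305 = 10.73 ms


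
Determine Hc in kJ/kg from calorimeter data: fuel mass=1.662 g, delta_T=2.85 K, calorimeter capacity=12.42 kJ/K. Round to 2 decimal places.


Hc = C_cal * delta_T / m_fuel
Q_released = 12.42 * 2.85 = 35.3970 kJ
m_fuel = 1.662 g = 1.662/1000 kg = 0.001662 kg
Hc = 35.3970 / 0.001662 = 21297.83 kJ/kg


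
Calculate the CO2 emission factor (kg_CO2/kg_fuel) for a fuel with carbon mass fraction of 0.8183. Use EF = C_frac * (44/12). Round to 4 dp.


EF = C_frac * (M_CO2 / M_C)
EF = 0.8183 * (44/12)
EF = 0.8183 * 3.666667 = 3.0004 kg_CO2/kg_fuel


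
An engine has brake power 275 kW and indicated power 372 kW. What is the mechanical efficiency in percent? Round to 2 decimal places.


eta_mech = (BP / IP) * 100
Ratio = 275 / 372 = 0.7392
eta_mech = 0.7392 * 100 = 73.92%


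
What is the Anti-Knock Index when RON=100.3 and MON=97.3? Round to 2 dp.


AKI = (RON + MON) / 2
AKI = (100.3 + 97.3) / 2
AKI = 197.6 / 2 = 98.80


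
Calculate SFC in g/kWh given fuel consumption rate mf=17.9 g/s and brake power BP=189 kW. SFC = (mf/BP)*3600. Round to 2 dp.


SFC = (mf / BP) * 3600
Rate = 17.9 / 189 = 0.094709 g/(s*kW)
SFC = 0.094709 * 3600 = 340.95 g/kWh


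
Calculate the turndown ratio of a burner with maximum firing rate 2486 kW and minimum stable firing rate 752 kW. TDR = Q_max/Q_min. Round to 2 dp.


TDR = Q_max / Q_min
TDR = 2486 / 752 = 3.31


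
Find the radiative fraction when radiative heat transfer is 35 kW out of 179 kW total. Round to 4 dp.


f_rad = Q_rad / Q_total
f_rad = 35 / 179 = 0.1955


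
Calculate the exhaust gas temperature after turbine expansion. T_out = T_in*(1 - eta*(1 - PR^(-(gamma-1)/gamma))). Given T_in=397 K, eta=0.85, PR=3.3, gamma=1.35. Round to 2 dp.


T_out = T_in * (1 - eta * (1 - PR^(-(gamma-1)/gamma)))
Exponent = -(1.35-1)/1.35 = -0.25925926
PR^exp = 3.3^(-0.25925926) = 0.73378775
Factor = 1 - 0.85*(1 - 0.73378775) = 0.77371959
T_out = 397 * 0.77371959 = 307.17 K


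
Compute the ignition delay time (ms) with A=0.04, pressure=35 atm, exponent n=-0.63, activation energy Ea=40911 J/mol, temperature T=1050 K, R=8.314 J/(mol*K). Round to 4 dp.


tau = A * P^n * exp(Ea/(R*T))
P^n = 35^(-0.63) = 0.10647242
Ea/(R*T) = 40911/(8.314*1050) = 4.686415
exp(Ea/(R*T)) = 108.463677
tau = 0.04 * 0.10647242 * 108.463677 = 0.4619 ms


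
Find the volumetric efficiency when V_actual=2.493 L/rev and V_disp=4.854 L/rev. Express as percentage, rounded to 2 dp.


eta_v = (V_actual / V_disp) * 100
Ratio = 2.493 / 4.854 = 0.5136
eta_v = 0.5136 * 100 = 51.36%


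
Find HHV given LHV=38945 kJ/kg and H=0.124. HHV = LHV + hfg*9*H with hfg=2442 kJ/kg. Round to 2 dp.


HHV = LHV + hfg * 9 * H
Water addition = 2442 * 9 * 0.124 = 2725.272 kJ/kg
HHV = 38945 + 2725.272 = 41670.27 kJ/kg


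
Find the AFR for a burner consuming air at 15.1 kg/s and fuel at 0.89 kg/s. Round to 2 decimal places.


AFR = m_air / m_fuel
AFR = 15.1 / 0.89 = 16.97


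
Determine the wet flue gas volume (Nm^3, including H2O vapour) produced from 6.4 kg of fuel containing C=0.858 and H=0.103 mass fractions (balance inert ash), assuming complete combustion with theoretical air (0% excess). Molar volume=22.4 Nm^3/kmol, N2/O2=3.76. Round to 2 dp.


Per kg fuel: CO2 = (C/12 kmol)*22.4 = (0.858/12)*22.4 = 1.60160 Nm^3
Per kg fuel: H2O = (H/2 kmol)*22.4 = (0.103/2)*22.4 = 1.15360 Nm^3
O2 needed per kg fuel = C/12 + H/4 = 0.858/12 + 0.103/4 = 0.09725000 kmol
Per kg fuel: N2 = O2*3.76*22.4 = 0.09725000*3.76*22.4 = 8.19078 Nm^3
Total per kg = 1.60160 + 1.15360 + 8.19078 = 10.94598 Nm^3
Total = 10.94598 * 6.4 = 70.05 Nm^3


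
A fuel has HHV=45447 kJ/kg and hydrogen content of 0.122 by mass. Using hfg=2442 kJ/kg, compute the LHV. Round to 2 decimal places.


LHV = HHV - hfg * 9 * H
Water correction = 2442 * 9 * 0.122 = 2681.316 kJ/kg
LHV = 45447 - 2681.316 = 42765.68 kJ/kg


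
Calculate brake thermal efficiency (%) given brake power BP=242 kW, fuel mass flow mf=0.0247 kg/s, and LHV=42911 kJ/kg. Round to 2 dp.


eta_BTE = (BP / (mf * LHV)) * 100
Denominator = 0.0247 * 42911 = 1059.9017 kW
eta_BTE = (242 / 1059.9017) * 100 = 22.83%


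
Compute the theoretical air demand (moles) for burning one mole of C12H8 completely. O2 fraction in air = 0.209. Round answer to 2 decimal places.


Balanced combustion: C12H8 + 14 O2 -> 12 CO2 + 4 H2O
O2 needed = C + H/4 = 12 + 8/4 = 14.00 moles
Air moles = O2 / 0.209 = 14.00 / 0.209 = 66.99 moles air


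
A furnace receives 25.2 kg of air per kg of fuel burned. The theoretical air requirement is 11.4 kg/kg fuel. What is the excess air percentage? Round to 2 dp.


Excess air = actual - stoichiometric = 25.2 - 11.4 = 13.80 kg/kg fuel
Excess air % = (excess / stoich) * 100 = (13.80 / 11.4) * 100 = 121.05%


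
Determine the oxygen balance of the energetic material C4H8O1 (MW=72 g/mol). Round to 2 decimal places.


OB = -1600 * (2C + H/2 - O) / MW
Inner = 2*4 + 8/2 - 1 = 11.00
OB = -1600 * 11.00 / 72 = -244.44%


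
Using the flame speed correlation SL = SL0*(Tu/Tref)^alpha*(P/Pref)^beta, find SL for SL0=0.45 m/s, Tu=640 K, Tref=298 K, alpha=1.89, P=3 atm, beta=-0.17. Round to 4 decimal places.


SL = SL0 * (Tu/Tref)^alpha * (P/Pref)^beta
T ratio = 640/298 = 2.14765101
(T ratio)^alpha = 2.14765101^1.89 = 4.240445
(P/Pref)^beta = 3^(-0.17) = 0.829639
SL = 0.45 * 4.240445 * 0.829639 = 1.5831 m/s


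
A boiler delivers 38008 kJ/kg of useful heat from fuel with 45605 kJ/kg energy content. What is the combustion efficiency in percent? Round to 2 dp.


Efficiency = (Q_useful / Q_fuel) * 100
Efficiency = (38008 / 45605) * 100
Efficiency = 0.8334 * 100 = 83.34%


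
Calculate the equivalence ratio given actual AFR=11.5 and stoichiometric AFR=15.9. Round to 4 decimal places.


phi = AFR_stoich / AFR_actual
phi = 15.9 / 11.5 = 1.3826


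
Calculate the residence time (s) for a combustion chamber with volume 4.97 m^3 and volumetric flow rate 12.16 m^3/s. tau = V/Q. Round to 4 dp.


tau = V / Q_flow
tau = 4.97 / 12.16 = 0.4087 s


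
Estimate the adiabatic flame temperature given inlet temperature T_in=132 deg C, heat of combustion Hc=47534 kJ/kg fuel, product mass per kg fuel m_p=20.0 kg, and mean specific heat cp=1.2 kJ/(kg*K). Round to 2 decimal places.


T_ad = T_in + Hc / (m_p * cp)
Denominator = 20.0 * 1.2 = 24.0000
Temperature rise = 47534 / 24.0000 = 1980.58 K
T_ad = 132 + 1980.58 = 2112.58 deg C


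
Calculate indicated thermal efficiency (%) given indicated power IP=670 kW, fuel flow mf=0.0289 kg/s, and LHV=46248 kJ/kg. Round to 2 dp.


eta_ith = (IP / (mf * LHV)) * 100
Denominator = 0.0289 * 46248 = 1336.5672 kW
eta_ith = (670 / 1336.5672) * 100 = 50.13%


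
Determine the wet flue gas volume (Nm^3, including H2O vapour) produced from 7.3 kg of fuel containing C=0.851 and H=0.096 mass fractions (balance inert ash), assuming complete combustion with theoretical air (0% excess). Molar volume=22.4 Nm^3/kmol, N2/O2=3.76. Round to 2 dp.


Per kg fuel: CO2 = (C/12 kmol)*22.4 = (0.851/12)*22.4 = 1.58853 Nm^3
Per kg fuel: H2O = (H/2 kmol)*22.4 = (0.096/2)*22.4 = 1.07520 Nm^3
O2 needed per kg fuel = C/12 + H/4 = 0.851/12 + 0.096/4 = 0.09491667 kmol
Per kg fuel: N2 = O2*3.76*22.4 = 0.09491667*3.76*22.4 = 7.99426 Nm^3
Total per kg = 1.58853 + 1.07520 + 7.99426 = 10.65799 Nm^3
Total = 10.65799 * 7.3 = 77.80 Nm^3


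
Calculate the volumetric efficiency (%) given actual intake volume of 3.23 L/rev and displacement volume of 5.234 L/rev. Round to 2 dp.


eta_v = (V_actual / V_disp) * 100
Ratio = 3.23 / 5.234 = 0.6171
eta_v = 0.6171 * 100 = 61.71%


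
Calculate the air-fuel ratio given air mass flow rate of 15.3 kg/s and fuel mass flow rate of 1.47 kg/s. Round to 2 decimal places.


AFR = m_air / m_fuel
AFR = 15.3 / 1.47 = 10.41


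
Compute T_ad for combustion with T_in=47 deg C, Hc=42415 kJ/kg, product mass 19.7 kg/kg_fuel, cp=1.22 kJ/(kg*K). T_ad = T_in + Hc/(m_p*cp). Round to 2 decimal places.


T_ad = T_in + Hc / (m_p * cp)
Denominator = 19.7 * 1.22 = 24.0340
Temperature rise = 42415 / 24.0340 = 1764.79 K
T_ad = 47 + 1764.79 = 1811.79 deg C


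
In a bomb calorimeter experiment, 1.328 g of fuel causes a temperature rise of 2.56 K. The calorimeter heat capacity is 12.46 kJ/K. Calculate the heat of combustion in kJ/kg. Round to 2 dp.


Hc = C_cal * delta_T / m_fuel
Q_released = 12.46 * 2.56 = 31.8976 kJ
m_fuel = 1.328 g = 1.328/1000 kg = 0.001328 kg
Hc = 31.8976 / 0.001328 = 24019.28 kJ/kg


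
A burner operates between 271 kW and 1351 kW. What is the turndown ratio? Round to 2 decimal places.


TDR = Q_max / Q_min
TDR = 1351 / 271 = 4.99


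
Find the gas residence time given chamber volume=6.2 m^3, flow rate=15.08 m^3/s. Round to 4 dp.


tau = V / Q_flow
tau = 6.2 / 15.08 = 0.4111 s


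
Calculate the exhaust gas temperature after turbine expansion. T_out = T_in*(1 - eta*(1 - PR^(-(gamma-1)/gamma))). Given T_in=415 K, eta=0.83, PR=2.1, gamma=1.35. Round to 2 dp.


T_out = T_in * (1 - eta * (1 - PR^(-(gamma-1)/gamma)))
Exponent = -(1.35-1)/1.35 = -0.25925926
PR^exp = 2.1^(-0.25925926) = 0.82501466
Factor = 1 - 0.83*(1 - 0.82501466) = 0.85476217
T_out = 415 * 0.85476217 = 354.73 K


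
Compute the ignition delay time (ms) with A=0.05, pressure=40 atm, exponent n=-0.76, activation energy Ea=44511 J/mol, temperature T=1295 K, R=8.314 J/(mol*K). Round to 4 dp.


tau = A * P^n * exp(Ea/(R*T))
P^n = 40^(-0.76) = 0.06059467
Ea/(R*T) = 44511/(8.314*1295) = 4.134163
exp(Ea/(R*T)) = 62.437290
tau = 0.05 * 0.06059467 * 62.437290 = 0.1892 ms


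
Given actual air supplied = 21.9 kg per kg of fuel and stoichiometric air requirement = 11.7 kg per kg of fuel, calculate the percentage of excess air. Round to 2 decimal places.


Excess air = actual - stoichiometric = 21.9 - 11.7 = 10.20 kg/kg fuel
Excess air % = (excess / stoich) * 100 = (10.20 / 11.7) * 100 = 87.18%


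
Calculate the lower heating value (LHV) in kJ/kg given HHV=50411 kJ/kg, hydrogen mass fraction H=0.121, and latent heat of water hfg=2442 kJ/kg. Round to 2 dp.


LHV = HHV - hfg * 9 * H
Water correction = 2442 * 9 * 0.121 = 2659.338 kJ/kg
LHV = 50411 - 2659.338 = 47751.66 kJ/kg


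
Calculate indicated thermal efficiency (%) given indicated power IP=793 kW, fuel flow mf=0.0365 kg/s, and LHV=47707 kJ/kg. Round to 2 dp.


eta_ith = (IP / (mf * LHV)) * 100
Denominator = 0.0365 * 47707 = 1741.3055 kW
eta_ith = (793 / 1741.3055) * 100 = 45.54%


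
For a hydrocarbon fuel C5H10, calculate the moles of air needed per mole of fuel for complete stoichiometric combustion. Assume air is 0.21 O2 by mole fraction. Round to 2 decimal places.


Balanced combustion: C5H10 + 7.5 O2 -> 5 CO2 + 5 H2O
O2 needed = C + H/4 = 5 + 10/4 = 7.50 moles
Air moles = O2 / 0.21 = 7.50 / 0.21 = 35.71 moles air


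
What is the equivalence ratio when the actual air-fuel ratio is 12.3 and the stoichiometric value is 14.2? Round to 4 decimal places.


phi = AFR_stoich / AFR_actual
phi = 14.2 / 12.3 = 1.1545


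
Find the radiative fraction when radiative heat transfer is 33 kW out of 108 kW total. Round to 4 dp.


f_rad = Q_rad / Q_total
f_rad = 33 / 108 = 0.3056


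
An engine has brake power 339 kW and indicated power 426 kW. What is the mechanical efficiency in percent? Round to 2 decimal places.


eta_mech = (BP / IP) * 100
Ratio = 339 / 426 = 0.7958
eta_mech = 0.7958 * 100 = 79.58%


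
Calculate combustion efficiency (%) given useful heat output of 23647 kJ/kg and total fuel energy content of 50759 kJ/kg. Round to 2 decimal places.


Efficiency = (Q_useful / Q_fuel) * 100
Efficiency = (23647 / 50759) * 100
Efficiency = 0.4659 * 100 = 46.59%


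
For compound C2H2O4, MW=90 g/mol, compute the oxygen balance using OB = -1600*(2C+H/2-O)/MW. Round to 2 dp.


OB = -1600 * (2C + H/2 - O) / MW
Inner = 2*2 + 2/2 - 4 = 1.00
OB = -1600 * 1.00 / 90 = -17.78%


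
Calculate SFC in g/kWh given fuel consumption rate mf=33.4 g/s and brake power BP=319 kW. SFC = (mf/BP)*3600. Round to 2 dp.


SFC = (mf / BP) * 3600
Rate = 33.4 / 319 = 0.104702 g/(s*kW)
SFC = 0.104702 * 3600 = 376.93 g/kWh


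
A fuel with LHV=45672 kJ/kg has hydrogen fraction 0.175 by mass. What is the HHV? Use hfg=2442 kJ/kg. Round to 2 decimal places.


HHV = LHV + hfg * 9 * H
Water addition = 2442 * 9 * 0.175 = 3846.150 kJ/kg
HHV = 45672 + 3846.150 = 49518.15 kJ/kg


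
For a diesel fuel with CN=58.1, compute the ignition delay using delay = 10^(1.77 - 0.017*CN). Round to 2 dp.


delay = 10^(1.77 - 0.017*CN)
Exponent = 1.77 - 0.017*58.1 = 0.7823
delay = 10^0.7823 = 6.06 ms


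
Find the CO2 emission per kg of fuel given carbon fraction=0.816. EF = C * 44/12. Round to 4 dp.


EF = C_frac * (M_CO2 / M_C)
EF = 0.816 * (44/12)
EF = 0.816 * 3.666667 = 2.9920 kg_CO2/kg_fuel


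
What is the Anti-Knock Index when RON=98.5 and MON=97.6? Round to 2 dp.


AKI = (RON + MON) / 2
AKI = (98.5 + 97.6) / 2
AKI = 196.1 / 2 = 98.05


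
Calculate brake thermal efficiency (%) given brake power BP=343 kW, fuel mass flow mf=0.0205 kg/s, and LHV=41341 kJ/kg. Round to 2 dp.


eta_BTE = (BP / (mf * LHV)) * 100
Denominator = 0.0205 * 41341 = 847.4905 kW
eta_BTE = (343 / 847.4905) * 100 = 40.47%


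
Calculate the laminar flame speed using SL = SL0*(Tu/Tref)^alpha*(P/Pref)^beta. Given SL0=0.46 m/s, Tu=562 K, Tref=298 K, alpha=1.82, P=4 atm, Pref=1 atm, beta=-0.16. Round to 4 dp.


SL = SL0 * (Tu/Tref)^alpha * (P/Pref)^beta
T ratio = 562/298 = 1.88590604
(T ratio)^alpha = 1.88590604^1.82 = 3.172828
(P/Pref)^beta = 4^(-0.16) = 0.801070
SL = 0.46 * 3.172828 * 0.801070 = 1.1692 m/s


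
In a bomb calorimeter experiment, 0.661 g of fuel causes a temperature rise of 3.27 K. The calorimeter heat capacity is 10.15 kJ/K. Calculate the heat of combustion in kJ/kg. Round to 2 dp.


Hc = C_cal * delta_T / m_fuel
Q_released = 10.15 * 3.27 = 33.1905 kJ
m_fuel = 0.661 g = 0.661/1000 kg = 0.000661 kg
Hc = 33.1905 / 0.000661 = 50212.56 kJ/kg


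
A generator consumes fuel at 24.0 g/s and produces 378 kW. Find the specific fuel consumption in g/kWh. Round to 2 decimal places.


SFC = (mf / BP) * 3600
Rate = 24.0 / 378 = 0.063492 g/(s*kW)
SFC = 0.063492 * 3600 = 228.57 g/kWh


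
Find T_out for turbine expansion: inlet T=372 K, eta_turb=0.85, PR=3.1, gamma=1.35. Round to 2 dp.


T_out = T_in * (1 - eta * (1 - PR^(-(gamma-1)/gamma)))
Exponent = -(1.35-1)/1.35 = -0.25925926
PR^exp = 3.1^(-0.25925926) = 0.74577862
Factor = 1 - 0.85*(1 - 0.74577862) = 0.78391183
T_out = 372 * 0.78391183 = 291.62 K


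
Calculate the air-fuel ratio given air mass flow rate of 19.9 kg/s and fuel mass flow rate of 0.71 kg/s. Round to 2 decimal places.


AFR = m_air / m_fuel
AFR = 19.9 / 0.71 = 28.03


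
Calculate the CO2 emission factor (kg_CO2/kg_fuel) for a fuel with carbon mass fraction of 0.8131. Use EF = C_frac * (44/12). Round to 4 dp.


EF = C_frac * (M_CO2 / M_C)
EF = 0.8131 * (44/12)
EF = 0.8131 * 3.666667 = 2.9814 kg_CO2/kg_fuel


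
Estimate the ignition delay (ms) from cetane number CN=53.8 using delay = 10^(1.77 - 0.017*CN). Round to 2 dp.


delay = 10^(1.77 - 0.017*CN)
Exponent = 1.77 - 0.017*53.8 = 0.8554
delay = 10^0.8554 = 7.17 ms


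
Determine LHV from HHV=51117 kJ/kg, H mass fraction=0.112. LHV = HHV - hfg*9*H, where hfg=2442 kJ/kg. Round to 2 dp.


LHV = HHV - hfg * 9 * H
Water correction = 2442 * 9 * 0.112 = 2461.536 kJ/kg
LHV = 51117 - 2461.536 = 48655.46 kJ/kg


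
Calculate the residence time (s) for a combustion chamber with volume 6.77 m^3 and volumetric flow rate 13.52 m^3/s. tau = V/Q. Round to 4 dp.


tau = V / Q_flow
tau = 6.77 / 13.52 = 0.5007 s


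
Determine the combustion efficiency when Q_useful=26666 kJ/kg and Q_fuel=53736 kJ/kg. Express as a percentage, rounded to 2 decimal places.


Efficiency = (Q_useful / Q_fuel) * 100
Efficiency = (26666 / 53736) * 100
Efficiency = 0.4962 * 100 = 49.62%


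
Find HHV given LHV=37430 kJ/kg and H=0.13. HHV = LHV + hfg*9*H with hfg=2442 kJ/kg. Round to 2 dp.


HHV = LHV + hfg * 9 * H
Water addition = 2442 * 9 * 0.13 = 2857.140 kJ/kg
HHV = 37430 + 2857.140 = 40287.14 kJ/kg


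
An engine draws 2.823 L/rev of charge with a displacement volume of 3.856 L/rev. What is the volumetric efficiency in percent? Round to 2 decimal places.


eta_v = (V_actual / V_disp) * 100
Ratio = 2.823 / 3.856 = 0.7321
eta_v = 0.7321 * 100 = 73.21%


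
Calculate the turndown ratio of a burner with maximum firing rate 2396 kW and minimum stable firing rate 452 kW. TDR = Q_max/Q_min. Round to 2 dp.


TDR = Q_max / Q_min
TDR = 2396 / 452 = 5.30


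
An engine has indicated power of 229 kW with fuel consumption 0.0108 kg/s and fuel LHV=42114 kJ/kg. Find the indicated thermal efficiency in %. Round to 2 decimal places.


eta_ith = (IP / (mf * LHV)) * 100
Denominator = 0.0108 * 42114 = 454.8312 kW
eta_ith = (229 / 454.8312) * 100 = 50.35%


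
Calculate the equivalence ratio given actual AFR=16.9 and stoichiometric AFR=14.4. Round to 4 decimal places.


phi = AFR_stoich / AFR_actual
phi = 14.4 / 16.9 = 0.8521


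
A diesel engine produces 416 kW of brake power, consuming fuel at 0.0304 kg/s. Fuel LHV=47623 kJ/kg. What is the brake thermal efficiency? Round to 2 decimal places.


eta_BTE = (BP / (mf * LHV)) * 100
Denominator = 0.0304 * 47623 = 1447.7392 kW
eta_BTE = (416 / 1447.7392) * 100 = 28.73%


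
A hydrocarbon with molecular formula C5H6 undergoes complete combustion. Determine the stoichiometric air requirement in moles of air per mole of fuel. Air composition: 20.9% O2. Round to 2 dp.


Balanced combustion: C5H6 + 6.5 O2 -> 5 CO2 + 3 H2O
O2 needed = C + H/4 = 5 + 6/4 = 6.50 moles
Air moles = O2 / 0.209 = 6.50 / 0.209 = 31.10 moles air


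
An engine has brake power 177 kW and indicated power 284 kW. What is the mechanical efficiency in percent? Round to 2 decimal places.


eta_mech = (BP / IP) * 100
Ratio = 177 / 284 = 0.6232
eta_mech = 0.6232 * 100 = 62.32%


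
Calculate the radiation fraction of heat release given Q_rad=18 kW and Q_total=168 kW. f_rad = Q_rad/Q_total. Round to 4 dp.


f_rad = Q_rad / Q_total
f_rad = 18 / 168 = 0.1071


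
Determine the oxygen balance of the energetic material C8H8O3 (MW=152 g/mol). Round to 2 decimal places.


OB = -1600 * (2C + H/2 - O) / MW
Inner = 2*8 + 8/2 - 3 = 17.00
OB = -1600 * 17.00 / 152 = -178.95%


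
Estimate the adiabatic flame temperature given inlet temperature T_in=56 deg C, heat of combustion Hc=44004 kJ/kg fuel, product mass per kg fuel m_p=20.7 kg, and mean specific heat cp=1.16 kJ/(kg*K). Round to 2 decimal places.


T_ad = T_in + Hc / (m_p * cp)
Denominator = 20.7 * 1.16 = 24.0120
Temperature rise = 44004 / 24.0120 = 1832.58 K
T_ad = 56 + 1832.58 = 1888.58 deg C


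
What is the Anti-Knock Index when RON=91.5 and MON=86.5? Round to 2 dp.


AKI = (RON + MON) / 2
AKI = (91.5 + 86.5) / 2
AKI = 178.0 / 2 = 89.00


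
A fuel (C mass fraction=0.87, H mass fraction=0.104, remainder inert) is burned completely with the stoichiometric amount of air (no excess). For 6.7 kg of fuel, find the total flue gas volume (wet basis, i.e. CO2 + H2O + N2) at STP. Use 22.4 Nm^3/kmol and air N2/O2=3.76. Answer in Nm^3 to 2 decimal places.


Per kg fuel: CO2 = (C/12 kmol)*22.4 = (0.87/12)*22.4 = 1.62400 Nm^3
Per kg fuel: H2O = (H/2 kmol)*22.4 = (0.104/2)*22.4 = 1.16480 Nm^3
O2 needed per kg fuel = C/12 + H/4 = 0.87/12 + 0.104/4 = 0.09850000 kmol
Per kg fuel: N2 = O2*3.76*22.4 = 0.09850000*3.76*22.4 = 8.29606 Nm^3
Total per kg = 1.62400 + 1.16480 + 8.29606 = 11.08486 Nm^3
Total = 11.08486 * 6.7 = 74.27 Nm^3


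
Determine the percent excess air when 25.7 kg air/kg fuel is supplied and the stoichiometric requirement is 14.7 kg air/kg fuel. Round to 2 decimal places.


Excess air = actual - stoichiometric = 25.7 - 14.7 = 11.00 kg/kg fuel
Excess air % = (excess / stoich) * 100 = (11.00 / 14.7) * 100 = 74.83%


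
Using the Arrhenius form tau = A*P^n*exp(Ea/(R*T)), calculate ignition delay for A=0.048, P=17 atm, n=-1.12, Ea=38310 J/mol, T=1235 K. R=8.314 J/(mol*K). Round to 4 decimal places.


tau = A * P^n * exp(Ea/(R*T))
P^n = 17^(-1.12) = 0.04186945
Ea/(R*T) = 38310/(8.314*1235) = 3.731085
exp(Ea/(R*T)) = 41.724366
tau = 0.048 * 0.04186945 * 41.724366 = 0.0839 ms


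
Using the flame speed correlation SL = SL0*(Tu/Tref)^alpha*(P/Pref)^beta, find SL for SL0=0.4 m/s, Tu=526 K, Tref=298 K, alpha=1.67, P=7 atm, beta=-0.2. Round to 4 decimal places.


SL = SL0 * (Tu/Tref)^alpha * (P/Pref)^beta
T ratio = 526/298 = 1.76510067
(T ratio)^alpha = 1.76510067^1.67 = 2.582885
(P/Pref)^beta = 7^(-0.2) = 0.677611
SL = 0.4 * 2.582885 * 0.677611 = 0.7001 m/s


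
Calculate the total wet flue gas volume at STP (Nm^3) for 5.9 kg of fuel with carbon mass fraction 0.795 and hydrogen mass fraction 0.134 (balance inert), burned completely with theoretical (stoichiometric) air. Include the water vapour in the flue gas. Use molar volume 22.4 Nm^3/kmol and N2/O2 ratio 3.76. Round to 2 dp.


Per kg fuel: CO2 = (C/12 kmol)*22.4 = (0.795/12)*22.4 = 1.48400 Nm^3
Per kg fuel: H2O = (H/2 kmol)*22.4 = (0.134/2)*22.4 = 1.50080 Nm^3
O2 needed per kg fuel = C/12 + H/4 = 0.795/12 + 0.134/4 = 0.09975000 kmol
Per kg fuel: N2 = O2*3.76*22.4 = 0.09975000*3.76*22.4 = 8.40134 Nm^3
Total per kg = 1.48400 + 1.50080 + 8.40134 = 11.38614 Nm^3
Total = 11.38614 * 5.9 = 67.18 Nm^3


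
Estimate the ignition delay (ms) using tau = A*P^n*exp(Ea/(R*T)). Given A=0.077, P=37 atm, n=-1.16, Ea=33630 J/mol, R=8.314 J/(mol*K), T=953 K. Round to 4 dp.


tau = A * P^n * exp(Ea/(R*T))
P^n = 37^(-1.16) = 0.01516652
Ea/(R*T) = 33630/(8.314*953) = 4.244475
exp(Ea/(R*T)) = 69.719125
tau = 0.077 * 0.01516652 * 69.719125 = 0.0814 ms


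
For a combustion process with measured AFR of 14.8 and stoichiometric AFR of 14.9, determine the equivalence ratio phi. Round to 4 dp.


phi = AFR_stoich / AFR_actual
phi = 14.9 / 14.8 = 1.0068


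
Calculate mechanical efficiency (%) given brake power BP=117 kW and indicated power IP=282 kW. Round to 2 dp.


eta_mech = (BP / IP) * 100
Ratio = 117 / 282 = 0.4149
eta_mech = 0.4149 * 100 = 41.49%


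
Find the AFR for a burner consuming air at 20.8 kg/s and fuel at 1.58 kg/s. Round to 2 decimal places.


AFR = m_air / m_fuel
AFR = 20.8 / 1.58 = 13.16


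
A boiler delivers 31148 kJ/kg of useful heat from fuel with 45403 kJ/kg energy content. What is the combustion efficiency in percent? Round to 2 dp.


Efficiency = (Q_useful / Q_fuel) * 100
Efficiency = (31148 / 45403) * 100
Efficiency = 0.6860 * 100 = 68.60%


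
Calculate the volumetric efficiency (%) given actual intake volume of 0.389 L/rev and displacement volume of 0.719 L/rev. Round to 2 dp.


eta_v = (V_actual / V_disp) * 100
Ratio = 0.389 / 0.719 = 0.5410
eta_v = 0.5410 * 100 = 54.10%


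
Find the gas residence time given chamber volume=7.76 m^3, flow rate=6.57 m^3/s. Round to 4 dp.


tau = V / Q_flow
tau = 7.76 / 6.57 = 1.1811 s


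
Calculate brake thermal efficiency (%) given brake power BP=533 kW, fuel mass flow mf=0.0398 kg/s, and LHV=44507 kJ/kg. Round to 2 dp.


eta_BTE = (BP / (mf * LHV)) * 100
Denominator = 0.0398 * 44507 = 1771.3786 kW
eta_BTE = (533 / 1771.3786) * 100 = 30.09%


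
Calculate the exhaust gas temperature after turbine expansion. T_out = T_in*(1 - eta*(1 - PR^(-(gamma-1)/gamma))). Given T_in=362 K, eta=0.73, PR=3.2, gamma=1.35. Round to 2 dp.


T_out = T_in * (1 - eta * (1 - PR^(-(gamma-1)/gamma)))
Exponent = -(1.35-1)/1.35 = -0.25925926
PR^exp = 3.2^(-0.25925926) = 0.73966521
Factor = 1 - 0.73*(1 - 0.73966521) = 0.80995560
T_out = 362 * 0.80995560 = 293.20 K


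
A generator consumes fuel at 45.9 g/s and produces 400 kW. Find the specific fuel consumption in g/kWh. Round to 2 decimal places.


SFC = (mf / BP) * 3600
Rate = 45.9 / 400 = 0.114750 g/(s*kW)
SFC = 0.114750 * 3600 = 413.10 g/kWh


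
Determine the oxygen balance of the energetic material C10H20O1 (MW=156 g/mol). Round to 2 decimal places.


OB = -1600 * (2C + H/2 - O) / MW
Inner = 2*10 + 20/2 - 1 = 29.00
OB = -1600 * 29.00 / 156 = -297.44%


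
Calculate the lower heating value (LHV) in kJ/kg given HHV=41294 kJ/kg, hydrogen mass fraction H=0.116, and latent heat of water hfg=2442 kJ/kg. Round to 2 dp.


LHV = HHV - hfg * 9 * H
Water correction = 2442 * 9 * 0.116 = 2549.448 kJ/kg
LHV = 41294 - 2549.448 = 38744.55 kJ/kg


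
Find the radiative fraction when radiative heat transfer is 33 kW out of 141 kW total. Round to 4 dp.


f_rad = Q_rad / Q_total
f_rad = 33 / 141 = 0.2340


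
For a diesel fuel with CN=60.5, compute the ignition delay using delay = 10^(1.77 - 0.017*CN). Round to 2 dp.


delay = 10^(1.77 - 0.017*CN)
Exponent = 1.77 - 0.017*60.5 = 0.7415
delay = 10^0.7415 = 5.51 ms


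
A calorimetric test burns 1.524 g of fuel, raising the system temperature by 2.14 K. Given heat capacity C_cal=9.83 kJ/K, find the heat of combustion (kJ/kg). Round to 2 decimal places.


Hc = C_cal * delta_T / m_fuel
Q_released = 9.83 * 2.14 = 21.0362 kJ
m_fuel = 1.524 g = 1.524/1000 kg = 0.001524 kg
Hc = 21.0362 / 0.001524 = 13803.28 kJ/kg


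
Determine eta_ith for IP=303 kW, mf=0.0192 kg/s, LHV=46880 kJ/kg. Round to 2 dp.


eta_ith = (IP / (mf * LHV)) * 100
Denominator = 0.0192 * 46880 = 900.0960 kW
eta_ith = (303 / 900.0960) * 100 = 33.66%


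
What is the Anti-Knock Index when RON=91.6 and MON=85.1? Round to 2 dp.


AKI = (RON + MON) / 2
AKI = (91.6 + 85.1) / 2
AKI = 176.7 / 2 = 88.35


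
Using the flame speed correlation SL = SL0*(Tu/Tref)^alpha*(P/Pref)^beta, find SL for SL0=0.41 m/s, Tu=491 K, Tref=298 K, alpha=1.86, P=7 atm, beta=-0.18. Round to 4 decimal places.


SL = SL0 * (Tu/Tref)^alpha * (P/Pref)^beta
T ratio = 491/298 = 1.64765101
(T ratio)^alpha = 1.64765101^1.86 = 2.531450
(P/Pref)^beta = 7^(-0.18) = 0.704502
SL = 0.41 * 2.531450 * 0.704502 = 0.7312 m/s
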